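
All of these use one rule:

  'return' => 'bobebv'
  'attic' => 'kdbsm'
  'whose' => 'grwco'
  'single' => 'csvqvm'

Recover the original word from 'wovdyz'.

mentor

Shifts by position in return: pos 0: r→b (+10), pos 1: e→o (+10), pos 2: t→b (+8), pos 3: u→e (+10), pos 4: r→b (+10), pos 5: n→v (+8) — repeating every 3. It's a Vigenère-style cipher with numeric key [10,10,8]: position i shifts by key[i mod 3].
Undoing it on wovdyz: w−10=m, o−10=e, v−8=n, d−10=t, y−10=o, z−8=r.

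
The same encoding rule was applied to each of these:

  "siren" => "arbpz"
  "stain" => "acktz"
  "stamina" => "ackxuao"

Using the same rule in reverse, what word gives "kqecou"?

church

Letter i (0-indexed) is shifted by i+8, so successive shifts are 8, 9, 10, ….
Reversing it on kqecou: k−8=c, q−9=h, e−10=u, c−11=r, o−12=c, u−13=h.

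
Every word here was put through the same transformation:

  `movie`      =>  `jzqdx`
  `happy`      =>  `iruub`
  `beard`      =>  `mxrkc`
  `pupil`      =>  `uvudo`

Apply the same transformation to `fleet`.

m(12)→j(9) and o(14)→z(25) fit y≡21x+17 (mod 26); the inverse of 21 mod 26 is 5. Treating letters as 0–25, the rule is x ↦ 21x + 17 (mod 26).
On fleet: f(5)→21·5+17≡18=s; l(11)→21·11+17≡14=o; e(4)→21·4+17≡23=x; e(4)→21·4+17≡23=x; t(19)→21·19+17≡0=a (all mod 26).

soxxa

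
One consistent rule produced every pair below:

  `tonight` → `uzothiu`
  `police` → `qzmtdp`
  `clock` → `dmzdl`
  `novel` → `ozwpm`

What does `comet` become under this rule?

Two shifts are in play — +11 for a/e/i/o/u, +1 for every other letter.
Applying it to comet: c(cons)+1=d, o(vowel)+11=z, m(cons)+1=n, e(vowel)+11=p, t(cons)+1=u.

dznpu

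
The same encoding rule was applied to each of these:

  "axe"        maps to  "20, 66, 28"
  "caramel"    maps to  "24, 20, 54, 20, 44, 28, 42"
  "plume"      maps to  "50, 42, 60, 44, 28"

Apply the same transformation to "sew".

56, 28, 64

a(#1)→20 and x(#24)→66: differences scale by 2, so n = 2·pos + 18. Each letter becomes 2×(its alphabet position, a=1..z=26) + 18.
For sew: s=19→56, e=5→28, w=23→64.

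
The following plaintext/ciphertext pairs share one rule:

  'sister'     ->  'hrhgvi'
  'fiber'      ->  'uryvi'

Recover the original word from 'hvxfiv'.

Each pair mirrors across the alphabet (s↔h, i↔r, s↔h): positions sum to 25. Letters are reflected about the middle of the alphabet (position → 25−position): Atbash.
Undoing it on hvxfiv: h↔s, v↔e, x↔c, f↔u, i↔r, v↔e.

secure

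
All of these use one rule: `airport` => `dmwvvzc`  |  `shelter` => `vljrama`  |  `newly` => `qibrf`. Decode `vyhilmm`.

Letter i (0-indexed) is shifted by i+3, so successive shifts are 3, 4, 5, ….
Decoding vyhilmm: v−3=s, y−4=u, h−5=c, i−6=c, l−7=e, m−8=e, m−9=d.

succeed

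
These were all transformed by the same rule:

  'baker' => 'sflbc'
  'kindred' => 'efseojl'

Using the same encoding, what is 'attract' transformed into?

The output letters match the input read backwards, each shifted +1: baker reversed is rekab. The word is reversed, then every letter is shifted forward by 1.
Applying it to attract: reverse → tcartta; then shift: t+1=u, c+1=d, a+1=b, r+1=s, t+1=u, t+1=u, a+1=b.

udbsuub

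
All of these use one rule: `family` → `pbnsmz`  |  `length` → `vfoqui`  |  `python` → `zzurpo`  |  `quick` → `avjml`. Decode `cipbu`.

short

Shifts by position in family: pos 0: f→p (+10), pos 1: a→b (+1), pos 2: m→n (+1), pos 3: i→s (+10), pos 4: l→m (+1), pos 5: y→z (+1) — repeating every 3. It's a Vigenère-style cipher with numeric key [10,1,1]: position i shifts by key[i mod 3].
Decoding cipbu: c−10=s, i−1=h, p−1=o, b−10=r, u−1=t.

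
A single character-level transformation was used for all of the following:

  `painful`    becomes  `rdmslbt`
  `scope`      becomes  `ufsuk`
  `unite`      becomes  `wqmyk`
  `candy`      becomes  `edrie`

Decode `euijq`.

creek

In painful: p→r is +2, a→d is +3, i→m is +4, n→s is +5 — the shift increases by 1 each position. Each letter shifts forward by (position + 2), i.e. 2, 3, 4, … — the shift grows by one for each successive letter.
Reversing it on euijq: e−2=c, u−3=r, i−4=e, j−5=e, q−6=k.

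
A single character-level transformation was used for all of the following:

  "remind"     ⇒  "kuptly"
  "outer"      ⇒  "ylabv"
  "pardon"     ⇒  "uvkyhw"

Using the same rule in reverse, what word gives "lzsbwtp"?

Two steps: reverse the string, then apply a Caesar shift of +7.
Reversing it on lzsbwtp: shift back: l−7=e, z−7=s, s−7=l, b−7=u, w−7=p, t−7=m, p−7=i → eslupmi; then reverse → impulse.

impulse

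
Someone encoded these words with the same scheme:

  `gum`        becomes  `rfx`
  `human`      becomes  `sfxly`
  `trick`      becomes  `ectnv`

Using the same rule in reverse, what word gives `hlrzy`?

Compare letters: g→r is +11, u→f is +11, m→x is +11 — a constant shift. Every letter moves 11 places later in the alphabet, wrapping around z→a.
Reversing it on hlrzy: h−11=w, l−11=a, r−11=g, z−11=o, y−11=n.

wagon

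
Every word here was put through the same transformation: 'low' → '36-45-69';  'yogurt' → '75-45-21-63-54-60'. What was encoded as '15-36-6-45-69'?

Each letter becomes 3×(its alphabet position, a=1..z=26).
Reversing it on 15-36-6-45-69: 15→(15−0)÷3=5=e, 36→(36−0)÷3=12=l, 6→(6−0)÷3=2=b, 45→(45−0)÷3=15=o, 69→(69−0)÷3=23=w.

elbow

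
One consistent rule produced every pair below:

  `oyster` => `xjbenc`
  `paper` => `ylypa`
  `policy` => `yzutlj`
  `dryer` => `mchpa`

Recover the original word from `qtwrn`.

Shifts by position in oyster: pos 0: o→x (+9), pos 1: y→j (+11), pos 2: s→b (+9), pos 3: t→e (+11) — repeating every 2. A repeating key of period 2 is used — shifts +9, +11 over and over.
Decoding qtwrn: q−9=h, t−11=i, w−9=n, r−11=g, n−9=e.

hinge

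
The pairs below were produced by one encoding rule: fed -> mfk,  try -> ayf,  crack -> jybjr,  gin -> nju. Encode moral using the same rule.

The shift depends on letter class: consonant f→m is +7, but vowel e→f is +1. Two shifts are in play — +1 for a/e/i/o/u, +7 for every other letter.
On moral: m(cons)+7=t, o(vowel)+1=p, r(cons)+7=y, a(vowel)+1=b, l(cons)+7=s.

tpybs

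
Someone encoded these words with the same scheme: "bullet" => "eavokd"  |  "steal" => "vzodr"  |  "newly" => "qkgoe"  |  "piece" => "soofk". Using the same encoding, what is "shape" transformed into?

vnksk

The shifts repeat in a cycle of length 3: positions 0,1,… shift by +3, +6, +10, then the pattern repeats.
Applying it to shape: s+3=v, h+6=n, a+10=k, p+3=s, e+6=k.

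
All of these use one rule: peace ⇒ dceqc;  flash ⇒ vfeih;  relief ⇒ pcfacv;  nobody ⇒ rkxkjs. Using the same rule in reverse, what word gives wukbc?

p(15)→d(3) and e(4)→c(2) fit y≡19x+4 (mod 26); the inverse of 19 mod 26 is 11. Each letter's alphabet position (a=0..z=25) is mapped through 19·x+4 mod 26 — an affine cipher.
Decoding wukbc: w(22)→11·(22−4)≡16=q; u(20)→11·(20−4)≡20=u; k(10)→11·(10−4)≡14=o; b(1)→11·(1−4)≡19=t; c(2)→11·(2−4)≡4=e (all mod 26).

quote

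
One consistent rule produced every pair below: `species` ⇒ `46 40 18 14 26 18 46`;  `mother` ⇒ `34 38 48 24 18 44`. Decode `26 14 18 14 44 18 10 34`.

icecream

s(#19)→46 and p(#16)→40: differences scale by 2, so n = 2·pos + 8. The formula is n = 2×(alphabet index, a=1) + 8.
Undoing it on 26 14 18 14 44 18 10 34: 26→(26−8)÷2=9=i, 14→(14−8)÷2=3=c, 18→(18−8)÷2=5=e, 14→(14−8)÷2=3=c, 44→(44−8)÷2=18=r, 18→(18−8)÷2=5=e, 10→(10−8)÷2=1=a, 34→(34−8)÷2=13=m.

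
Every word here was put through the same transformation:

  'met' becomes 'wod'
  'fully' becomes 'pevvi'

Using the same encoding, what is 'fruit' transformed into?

pbesd

Compare letters: m→w is +10, e→o is +10, t→d is +10 — a constant shift. This is a Caesar cipher with shift 10.
On fruit: f+10=p, r+10=b, u+10=e, i+10=s, t+10=d.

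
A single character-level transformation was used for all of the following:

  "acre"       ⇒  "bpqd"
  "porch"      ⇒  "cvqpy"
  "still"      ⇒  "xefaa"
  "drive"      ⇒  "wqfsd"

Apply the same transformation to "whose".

zyvxd

a(0)→b(1) and c(2)→p(15) fit y≡7x+1 (mod 26); the inverse of 7 mod 26 is 15. Each letter's alphabet position (a=0..z=25) is mapped through 7·x+1 mod 26 — an affine cipher.
For whose: w(22)→7·22+1≡25=z; h(7)→7·7+1≡24=y; o(14)→7·14+1≡21=v; s(18)→7·18+1≡23=x; e(4)→7·4+1≡3=d (all mod 26).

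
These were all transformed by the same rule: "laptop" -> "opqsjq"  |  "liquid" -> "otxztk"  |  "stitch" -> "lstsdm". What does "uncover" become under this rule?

zcdjgre

l(11)→o(14) and a(0)→p(15) fit y≡7x+15 (mod 26); the inverse of 7 mod 26 is 15. Each letter's alphabet position (a=0..z=25) is mapped through 7·x+15 mod 26 — an affine cipher.
On uncover: u(20)→7·20+15≡25=z; n(13)→7·13+15≡2=c; c(2)→7·2+15≡3=d; o(14)→7·14+15≡9=j; v(21)→7·21+15≡6=g; e(4)→7·4+15≡17=r; r(17)→7·17+15≡4=e (all mod 26).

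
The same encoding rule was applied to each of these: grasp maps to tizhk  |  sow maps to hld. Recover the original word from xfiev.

curve

Each pair mirrors across the alphabet (g↔t, r↔i, a↔z): positions sum to 25. Each letter is replaced by its mirror in the alphabet: a↔z, b↔y, c↔x, and so on (the Atbash cipher).
Reversing it on xfiev: x↔c, f↔u, i↔r, e↔v, v↔e.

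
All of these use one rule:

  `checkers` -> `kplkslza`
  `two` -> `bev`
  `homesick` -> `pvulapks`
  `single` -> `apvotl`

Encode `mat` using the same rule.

The shift depends on letter class: consonant c→k is +8, but vowel e→l is +7. Two shifts are in play — +7 for a/e/i/o/u, +8 for every other letter.
Applying it to mat: m(cons)+8=u, a(vowel)+7=h, t(cons)+8=b.

uhb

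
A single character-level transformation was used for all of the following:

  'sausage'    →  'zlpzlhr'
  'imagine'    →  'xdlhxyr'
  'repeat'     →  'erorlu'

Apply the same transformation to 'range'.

elyhr

s(18)→z(25) and a(0)→l(11) fit y≡21x+11 (mod 26); the inverse of 21 mod 26 is 5. Each letter's alphabet position (a=0..z=25) is mapped through 21·x+11 mod 26 — an affine cipher.
Applying it to range: r(17)→21·17+11≡4=e; a(0)→21·0+11≡11=l; n(13)→21·13+11≡24=y; g(6)→21·6+11≡7=h; e(4)→21·4+11≡17=r (all mod 26).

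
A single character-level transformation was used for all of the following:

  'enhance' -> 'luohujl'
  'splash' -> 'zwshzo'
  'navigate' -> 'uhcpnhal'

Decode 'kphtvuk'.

diamond

Compare letters: e→l is +7, n→u is +7, h→o is +7 — a constant shift. This is a Caesar cipher with shift 7.
Decoding kphtvuk: k−7=d, p−7=i, h−7=a, t−7=m, v−7=o, u−7=n, k−7=d.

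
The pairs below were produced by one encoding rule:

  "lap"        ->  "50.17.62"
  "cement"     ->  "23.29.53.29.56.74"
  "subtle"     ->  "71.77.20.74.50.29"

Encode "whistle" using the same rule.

With a=1..z=26, the number is 3·pos + 14.
Applying it to whistle: w=23→83, h=8→38, i=9→41, s=19→71, t=20→74, l=12→50, e=5→29.

83.38.41.71.74.50.29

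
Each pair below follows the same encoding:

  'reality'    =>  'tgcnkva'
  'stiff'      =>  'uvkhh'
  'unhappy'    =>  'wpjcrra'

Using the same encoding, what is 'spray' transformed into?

urtca

Compare letters: r→t is +2, e→g is +2, a→c is +2 — a constant shift. It's a constant shift of +2 (ROT2).
On spray: s+2=u, p+2=r, r+2=t, a+2=c, y+2=a.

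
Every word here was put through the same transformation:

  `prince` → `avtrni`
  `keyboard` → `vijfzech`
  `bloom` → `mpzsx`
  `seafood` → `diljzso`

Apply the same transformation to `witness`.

Shifts by position in prince: pos 0: p→a (+11), pos 1: r→v (+4), pos 2: i→t (+11), pos 3: n→r (+4) — repeating every 2. It's a Vigenère-style cipher with numeric key [11,4]: position i shifts by key[i mod 2].
Applying it to witness: w+11=h, i+4=m, t+11=e, n+4=r, e+11=p, s+4=w, s+11=d.

hmerpwd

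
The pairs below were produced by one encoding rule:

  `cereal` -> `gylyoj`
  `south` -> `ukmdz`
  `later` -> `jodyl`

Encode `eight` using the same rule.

c(2)→g(6) and e(4)→y(24) fit y≡9x+14 (mod 26); the inverse of 9 mod 26 is 3. Each letter's alphabet position (a=0..z=25) is mapped through 9·x+14 mod 26 — an affine cipher.
On eight: e(4)→9·4+14≡24=y; i(8)→9·8+14≡8=i; g(6)→9·6+14≡16=q; h(7)→9·7+14≡25=z; t(19)→9·19+14≡3=d (all mod 26).

yiqzd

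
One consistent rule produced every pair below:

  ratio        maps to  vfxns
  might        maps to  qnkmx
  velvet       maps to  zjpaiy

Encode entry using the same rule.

isxwc

Shifts by position in ratio: pos 0: r→v (+4), pos 1: a→f (+5), pos 2: t→x (+4), pos 3: i→n (+5) — repeating every 2. It's a Vigenère-style cipher with numeric key [4,5]: position i shifts by key[i mod 2].
Applying it to entry: e+4=i, n+5=s, t+4=x, r+5=w, y+4=c.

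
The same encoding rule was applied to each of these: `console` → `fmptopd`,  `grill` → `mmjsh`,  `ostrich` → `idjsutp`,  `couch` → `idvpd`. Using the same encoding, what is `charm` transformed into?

nsbid

The output letters match the input read backwards, each shifted +1: console reversed is elosnoc. Two steps: reverse the string, then apply a Caesar shift of +1.
On charm: reverse → mrahc; then shift: m+1=n, r+1=s, a+1=b, h+1=i, c+1=d.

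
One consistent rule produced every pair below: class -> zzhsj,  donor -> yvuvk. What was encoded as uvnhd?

The output letters match the input read backwards, each shifted +7: class reversed is ssalc. The word is reversed, then every letter is shifted forward by 7.
Undoing it on uvnhd: shift back: u−7=n, v−7=o, n−7=g, h−7=a, d−7=w → nogaw; then reverse → wagon.

wagon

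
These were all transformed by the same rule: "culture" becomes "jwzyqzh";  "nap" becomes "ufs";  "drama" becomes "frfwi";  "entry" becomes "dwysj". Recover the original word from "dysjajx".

The word is reversed, then every letter is shifted forward by 5.
Decoding dysjajx: shift back: d−5=y, y−5=t, s−5=n, j−5=e, a−5=v, j−5=e, x−5=s → ytneves; then reverse → seventy.

seventy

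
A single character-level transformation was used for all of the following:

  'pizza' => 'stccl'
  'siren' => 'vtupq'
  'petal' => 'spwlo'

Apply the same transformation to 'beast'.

The shift depends on letter class: consonant p→s is +3, but vowel i→t is +11. Two shifts are in play — +11 for a/e/i/o/u, +3 for every other letter.
Applying it to beast: b(cons)+3=e, e(vowel)+11=p, a(vowel)+11=l, s(cons)+3=v, t(cons)+3=w.

eplvw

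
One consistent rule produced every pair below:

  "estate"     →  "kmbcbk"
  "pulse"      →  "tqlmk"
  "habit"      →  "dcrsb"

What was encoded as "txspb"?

print

e(4)→k(10) and s(18)→m(12) fit y≡15x+2 (mod 26); the inverse of 15 mod 26 is 7. Treating letters as 0–25, the rule is x ↦ 15x + 2 (mod 26).
Reversing it on txspb: t(19)→7·(19−2)≡15=p; x(23)→7·(23−2)≡17=r; s(18)→7·(18−2)≡8=i; p(15)→7·(15−2)≡13=n; b(1)→7·(1−2)≡19=t (all mod 26).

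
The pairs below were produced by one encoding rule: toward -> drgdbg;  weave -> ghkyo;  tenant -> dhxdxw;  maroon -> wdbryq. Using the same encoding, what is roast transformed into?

brkvd

Shifts by position in toward: pos 0: t→d (+10), pos 1: o→r (+3), pos 2: w→g (+10), pos 3: a→d (+3) — repeating every 2. The shifts repeat in a cycle of length 2: positions 0,1,… shift by +10, +3, then the pattern repeats.
Applying it to roast: r+10=b, o+3=r, a+10=k, s+3=v, t+10=d.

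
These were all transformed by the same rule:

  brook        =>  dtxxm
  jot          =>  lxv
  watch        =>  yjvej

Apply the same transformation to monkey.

oxpmna

The shift depends on letter class: consonant b→d is +2, but vowel o→x is +9. Vowels shift forward by 9 and consonants shift forward by 2.
On monkey: m(cons)+2=o, o(vowel)+9=x, n(cons)+2=p, k(cons)+2=m, e(vowel)+9=n, y(cons)+2=a.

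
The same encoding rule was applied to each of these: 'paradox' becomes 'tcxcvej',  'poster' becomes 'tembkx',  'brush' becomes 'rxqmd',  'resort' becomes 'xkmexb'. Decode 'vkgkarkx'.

p(15)→t(19) and a(0)→c(2) fit y≡15x+2 (mod 26); the inverse of 15 mod 26 is 7. Treating letters as 0–25, the rule is x ↦ 15x + 2 (mod 26).
Decoding vkgkarkx: v(21)→7·(21−2)≡3=d; k(10)→7·(10−2)≡4=e; g(6)→7·(6−2)≡2=c; k(10)→7·(10−2)≡4=e; a(0)→7·(0−2)≡12=m; r(17)→7·(17−2)≡1=b; k(10)→7·(10−2)≡4=e; x(23)→7·(23−2)≡17=r (all mod 26).

december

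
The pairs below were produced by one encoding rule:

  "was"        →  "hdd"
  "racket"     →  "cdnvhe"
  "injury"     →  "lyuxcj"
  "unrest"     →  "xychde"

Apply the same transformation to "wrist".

The shift depends on letter class: consonant w→h is +11, but vowel a→d is +3. The rule splits by letter class: vowels +3, consonants +11.
On wrist: w(cons)+11=h, r(cons)+11=c, i(vowel)+3=l, s(cons)+11=d, t(cons)+11=e.

hclde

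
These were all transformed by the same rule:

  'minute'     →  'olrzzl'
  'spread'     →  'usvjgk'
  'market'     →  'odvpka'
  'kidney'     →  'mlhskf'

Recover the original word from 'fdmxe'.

In minute: m→o is +2, i→l is +3, n→r is +4, u→z is +5 — the shift increases by 1 each position. Each letter shifts forward by (position + 2), i.e. 2, 3, 4, … — the shift grows by one for each successive letter.
Reversing it on fdmxe: f−2=d, d−3=a, m−4=i, x−5=s, e−6=y.

daisy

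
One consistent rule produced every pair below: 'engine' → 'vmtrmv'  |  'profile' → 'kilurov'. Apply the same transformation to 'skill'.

hproo

Each pair mirrors across the alphabet (e↔v, n↔m, g↔t): positions sum to 25. This is the alphabet-reversal cipher (Atbash): a becomes z, b becomes y, etc.
On skill: s↔h, k↔p, i↔r, l↔o, l↔o.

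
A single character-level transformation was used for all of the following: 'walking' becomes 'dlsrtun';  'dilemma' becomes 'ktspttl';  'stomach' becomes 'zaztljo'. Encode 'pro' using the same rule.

wyz

Vowels shift forward by 11 and consonants shift forward by 7.
For pro: p(cons)+7=w, r(cons)+7=y, o(vowel)+11=z.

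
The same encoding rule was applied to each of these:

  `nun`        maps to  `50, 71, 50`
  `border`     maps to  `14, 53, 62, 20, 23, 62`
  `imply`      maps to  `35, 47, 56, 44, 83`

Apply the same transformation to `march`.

n(#14)→50 and u(#21)→71: differences scale by 3, so n = 3·pos + 8. The formula is n = 3×(alphabet index, a=1) + 8.
Applying it to march: m=13→47, a=1→11, r=18→62, c=3→17, h=8→32.

47, 11, 62, 17, 32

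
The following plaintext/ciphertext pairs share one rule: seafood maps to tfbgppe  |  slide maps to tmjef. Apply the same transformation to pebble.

qfccmf

Every letter moves 1 place later in the alphabet, wrapping around z→a.
Applying it to pebble: p+1=q, e+1=f, b+1=c, b+1=c, l+1=m, e+1=f.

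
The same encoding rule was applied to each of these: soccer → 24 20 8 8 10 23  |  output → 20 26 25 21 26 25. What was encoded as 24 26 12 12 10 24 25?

suggest

s is letter #19 and maps to 24: an offset of 5. Each letter is replaced by its alphabet position (a=1..z=26) + 5.
Decoding 24 26 12 12 10 24 25: 24→(24−5)÷1=19=s, 26→(26−5)÷1=21=u, 12→(12−5)÷1=7=g, 12→(12−5)÷1=7=g, 10→(10−5)÷1=5=e, 24→(24−5)÷1=19=s, 25→(25−5)÷1=20=t.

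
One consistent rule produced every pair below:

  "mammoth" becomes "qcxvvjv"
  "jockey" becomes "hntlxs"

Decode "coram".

The output letters match the input read backwards, each shifted +9: mammoth reversed is htommam. Two steps: reverse the string, then apply a Caesar shift of +9.
Undoing it on coram: shift back: c−9=t, o−9=f, r−9=i, a−9=r, m−9=d → tfird; then reverse → drift.

drift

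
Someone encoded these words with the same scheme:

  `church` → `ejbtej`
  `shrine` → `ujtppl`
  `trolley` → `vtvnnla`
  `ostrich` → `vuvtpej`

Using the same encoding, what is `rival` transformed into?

tpxhn

Vowels shift forward by 7 and consonants shift forward by 2.
On rival: r(cons)+2=t, i(vowel)+7=p, v(cons)+2=x, a(vowel)+7=h, l(cons)+2=n.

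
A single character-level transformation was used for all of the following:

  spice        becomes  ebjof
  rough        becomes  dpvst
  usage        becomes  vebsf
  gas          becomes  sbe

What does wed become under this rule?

ifp

The rule splits by letter class: vowels +1, consonants +12.
Applying it to wed: w(cons)+12=i, e(vowel)+1=f, d(cons)+12=p.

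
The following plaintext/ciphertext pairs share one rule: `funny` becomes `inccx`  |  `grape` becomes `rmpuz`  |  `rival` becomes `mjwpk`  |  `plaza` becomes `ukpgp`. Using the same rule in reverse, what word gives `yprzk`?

bagel

f(5)→i(8) and u(20)→n(13) fit y≡9x+15 (mod 26); the inverse of 9 mod 26 is 3. Each letter's alphabet position (a=0..z=25) is mapped through 9·x+15 mod 26 — an affine cipher.
Decoding yprzk: y(24)→3·(24−15)≡1=b; p(15)→3·(15−15)≡0=a; r(17)→3·(17−15)≡6=g; z(25)→3·(25−15)≡4=e; k(10)→3·(10−15)≡11=l (all mod 26).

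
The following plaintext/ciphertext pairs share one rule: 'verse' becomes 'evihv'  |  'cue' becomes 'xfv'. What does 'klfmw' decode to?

pound

Each pair mirrors across the alphabet (v↔e, e↔v, r↔i): positions sum to 25. Each letter is replaced by its mirror in the alphabet: a↔z, b↔y, c↔x, and so on (the Atbash cipher).
Undoing it on klfmw: k↔p, l↔o, f↔u, m↔n, w↔d.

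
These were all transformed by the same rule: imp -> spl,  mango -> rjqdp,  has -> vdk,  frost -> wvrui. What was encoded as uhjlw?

tiger

The output letters match the input read backwards, each shifted +3: imp reversed is pmi. Read the word backwards and shift each letter +3.
Undoing it on uhjlw: shift back: u−3=r, h−3=e, j−3=g, l−3=i, w−3=t → regit; then reverse → tiger.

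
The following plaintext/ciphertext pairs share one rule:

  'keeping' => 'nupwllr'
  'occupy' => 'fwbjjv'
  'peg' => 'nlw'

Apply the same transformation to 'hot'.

The output letters match the input read backwards, each shifted +7: keeping reversed is gnipeek. The word is reversed, then every letter is shifted forward by 7.
On hot: reverse → toh; then shift: t+7=a, o+7=v, h+7=o.

avo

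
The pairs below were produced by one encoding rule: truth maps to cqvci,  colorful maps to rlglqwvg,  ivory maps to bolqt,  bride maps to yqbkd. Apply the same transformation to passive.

t(19)→c(2) and r(17)→q(16) fit y≡19x+5 (mod 26); the inverse of 19 mod 26 is 11. Each letter's alphabet position (a=0..z=25) is mapped through 19·x+5 mod 26 — an affine cipher.
On passive: p(15)→19·15+5≡4=e; a(0)→19·0+5≡5=f; s(18)→19·18+5≡9=j; s(18)→19·18+5≡9=j; i(8)→19·8+5≡1=b; v(21)→19·21+5≡14=o; e(4)→19·4+5≡3=d (all mod 26).

efjjbod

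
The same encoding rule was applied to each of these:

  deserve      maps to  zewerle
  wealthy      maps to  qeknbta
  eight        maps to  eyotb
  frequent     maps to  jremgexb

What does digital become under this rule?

zyoybkn

Each letter's alphabet position (a=0..z=25) is mapped through 5·x+10 mod 26 — an affine cipher.
On digital: d(3)→5·3+10≡25=z; i(8)→5·8+10≡24=y; g(6)→5·6+10≡14=o; i(8)→5·8+10≡24=y; t(19)→5·19+10≡1=b; a(0)→5·0+10≡10=k; l(11)→5·11+10≡13=n (all mod 26).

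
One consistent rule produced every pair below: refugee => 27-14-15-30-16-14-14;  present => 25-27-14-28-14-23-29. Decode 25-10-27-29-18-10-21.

partial

r is letter #18 and maps to 27: an offset of 9. Each letter is replaced by its alphabet position (a=1..z=26) + 9.
Reversing it on 25-10-27-29-18-10-21: 25→(25−9)÷1=16=p, 10→(10−9)÷1=1=a, 27→(27−9)÷1=18=r, 29→(29−9)÷1=20=t, 18→(18−9)÷1=9=i, 10→(10−9)÷1=1=a, 21→(21−9)÷1=12=l.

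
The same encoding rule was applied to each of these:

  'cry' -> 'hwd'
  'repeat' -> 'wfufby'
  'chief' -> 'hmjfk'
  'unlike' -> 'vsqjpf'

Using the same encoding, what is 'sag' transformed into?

xbl

Vowels shift forward by 1 and consonants shift forward by 5.
On sag: s(cons)+5=x, a(vowel)+1=b, g(cons)+5=l.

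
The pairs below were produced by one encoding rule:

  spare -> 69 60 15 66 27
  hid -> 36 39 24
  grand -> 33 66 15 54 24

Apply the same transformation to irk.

s(#19)→69 and p(#16)→60: differences scale by 3, so n = 3·pos + 12. With a=1..z=26, the number is 3·pos + 12.
For irk: i=9→39, r=18→66, k=11→45.

39 66 45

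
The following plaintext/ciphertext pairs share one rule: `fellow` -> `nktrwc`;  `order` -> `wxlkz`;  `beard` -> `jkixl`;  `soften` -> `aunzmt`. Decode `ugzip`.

march

Shifts by position in fellow: pos 0: f→n (+8), pos 1: e→k (+6), pos 2: l→t (+8), pos 3: l→r (+6) — repeating every 2. A repeating key of period 2 is used — shifts +8, +6 over and over.
Undoing it on ugzip: u−8=m, g−6=a, z−8=r, i−6=c, p−8=h.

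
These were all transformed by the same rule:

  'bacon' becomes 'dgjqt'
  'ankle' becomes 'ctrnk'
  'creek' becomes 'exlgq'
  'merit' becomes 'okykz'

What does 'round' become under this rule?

tubpj

A repeating key of period 3 is used — shifts +2, +6, +7 over and over.
On round: r+2=t, o+6=u, u+7=b, n+2=p, d+6=j.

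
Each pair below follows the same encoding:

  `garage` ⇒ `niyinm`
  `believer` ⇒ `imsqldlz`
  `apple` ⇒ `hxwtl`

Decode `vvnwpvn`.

ongoing

Shifts by position in garage: pos 0: g→n (+7), pos 1: a→i (+8), pos 2: r→y (+7), pos 3: a→i (+8) — repeating every 2. It's a Vigenère-style cipher with numeric key [7,8]: position i shifts by key[i mod 2].
Decoding vvnwpvn: v−7=o, v−8=n, n−7=g, w−8=o, p−7=i, v−8=n, n−7=g.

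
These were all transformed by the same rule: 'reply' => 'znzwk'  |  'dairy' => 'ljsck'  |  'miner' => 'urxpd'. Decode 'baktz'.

In reply: r→z is +8, e→n is +9, p→z is +10, l→w is +11 — the shift increases by 1 each position. The shift increases by 1 at each position, starting from +8: 8, 9, 10, ….
Reversing it on baktz: b−8=t, a−9=r, k−10=a, t−11=i, z−12=n.

train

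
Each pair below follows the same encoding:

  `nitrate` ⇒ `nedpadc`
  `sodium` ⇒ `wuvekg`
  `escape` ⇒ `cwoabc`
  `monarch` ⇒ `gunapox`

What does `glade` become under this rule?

n(13)→n(13) and i(8)→e(4) fit y≡7x+0 (mod 26); the inverse of 7 mod 26 is 15. Treating letters as 0–25, the rule is x ↦ 7x + 0 (mod 26).
On glade: g(6)→7·6+0≡16=q; l(11)→7·11+0≡25=z; a(0)→7·0+0≡0=a; d(3)→7·3+0≡21=v; e(4)→7·4+0≡2=c (all mod 26).

qzavc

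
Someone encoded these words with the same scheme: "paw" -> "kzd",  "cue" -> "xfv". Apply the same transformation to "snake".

hmzpv

Each pair mirrors across the alphabet (p↔k, a↔z, w↔d): positions sum to 25. This is the alphabet-reversal cipher (Atbash): a becomes z, b becomes y, etc.
Applying it to snake: s↔h, n↔m, a↔z, k↔p, e↔v.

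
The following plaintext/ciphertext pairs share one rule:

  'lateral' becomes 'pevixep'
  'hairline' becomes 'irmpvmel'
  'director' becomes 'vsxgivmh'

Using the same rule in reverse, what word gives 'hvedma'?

wizard

The output letters match the input read backwards, each shifted +4: lateral reversed is laretal. The word is reversed, then every letter is shifted forward by 4.
Decoding hvedma: shift back: h−4=d, v−4=r, e−4=a, d−4=z, m−4=i, a−4=w → draziw; then reverse → wizard.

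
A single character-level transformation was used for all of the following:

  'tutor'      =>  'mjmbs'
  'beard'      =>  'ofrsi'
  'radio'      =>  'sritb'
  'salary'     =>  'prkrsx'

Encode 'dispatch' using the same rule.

itpyrmlw

This is an affine cipher: with a=0,…,z=25, each position x becomes (23x+17) mod 26.
On dispatch: d(3)→23·3+17≡8=i; i(8)→23·8+17≡19=t; s(18)→23·18+17≡15=p; p(15)→23·15+17≡24=y; a(0)→23·0+17≡17=r; t(19)→23·19+17≡12=m; c(2)→23·2+17≡11=l; h(7)→23·7+17≡22=w (all mod 26).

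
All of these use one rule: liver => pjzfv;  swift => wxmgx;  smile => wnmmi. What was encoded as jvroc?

Shifts by position in liver: pos 0: l→p (+4), pos 1: i→j (+1), pos 2: v→z (+4), pos 3: e→f (+1) — repeating every 2. The shifts repeat in a cycle of length 2: positions 0,1,… shift by +4, +1, then the pattern repeats.
Reversing it on jvroc: j−4=f, v−1=u, r−4=n, o−1=n, c−4=y.

funny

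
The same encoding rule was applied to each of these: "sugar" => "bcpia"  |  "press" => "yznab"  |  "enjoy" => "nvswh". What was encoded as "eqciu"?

A repeating key of period 2 is used — shifts +9, +8 over and over.
Undoing it on eqciu: e−9=v, q−8=i, c−9=t, i−8=a, u−9=l.

vital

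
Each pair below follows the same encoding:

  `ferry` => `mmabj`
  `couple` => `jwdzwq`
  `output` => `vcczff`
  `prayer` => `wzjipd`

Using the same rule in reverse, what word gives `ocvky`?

In ferry: f→m is +7, e→m is +8, r→a is +9, r→b is +10 — the shift increases by 1 each position. Each letter shifts forward by (position + 7), i.e. 7, 8, 9, … — the shift grows by one for each successive letter.
Decoding ocvky: o−7=h, c−8=u, v−9=m, k−10=a, y−11=n.

human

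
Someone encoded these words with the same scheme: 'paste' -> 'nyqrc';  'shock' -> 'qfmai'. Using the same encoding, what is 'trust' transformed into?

It's a constant shift of +24 (ROT24).
Applying it to trust: t+24=r, r+24=p, u+24=s, s+24=q, t+24=r.

rpsqr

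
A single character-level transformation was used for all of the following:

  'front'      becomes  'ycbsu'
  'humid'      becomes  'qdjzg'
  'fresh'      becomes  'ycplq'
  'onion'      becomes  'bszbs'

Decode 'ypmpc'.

Each letter's alphabet position (a=0..z=25) is mapped through 9·x+5 mod 26 — an affine cipher.
Decoding ypmpc: y(24)→3·(24−5)≡5=f; p(15)→3·(15−5)≡4=e; m(12)→3·(12−5)≡21=v; p(15)→3·(15−5)≡4=e; c(2)→3·(2−5)≡17=r (all mod 26).

fever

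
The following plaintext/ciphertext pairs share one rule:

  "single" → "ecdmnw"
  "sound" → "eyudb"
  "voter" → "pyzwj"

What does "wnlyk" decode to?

elbow

s(18)→e(4) and i(8)→c(2) fit y≡21x+16 (mod 26); the inverse of 21 mod 26 is 5. This is an affine cipher: with a=0,…,z=25, each position x becomes (21x+16) mod 26.
Decoding wnlyk: w(22)→5·(22−16)≡4=e; n(13)→5·(13−16)≡11=l; l(11)→5·(11−16)≡1=b; y(24)→5·(24−16)≡14=o; k(10)→5·(10−16)≡22=w (all mod 26).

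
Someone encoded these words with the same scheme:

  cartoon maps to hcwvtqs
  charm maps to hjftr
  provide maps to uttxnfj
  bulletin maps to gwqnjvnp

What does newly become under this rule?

Shifts by position in cartoon: pos 0: c→h (+5), pos 1: a→c (+2), pos 2: r→w (+5), pos 3: t→v (+2) — repeating every 2. A repeating key of period 2 is used — shifts +5, +2 over and over.
Applying it to newly: n+5=s, e+2=g, w+5=b, l+2=n, y+5=d.

sgbnd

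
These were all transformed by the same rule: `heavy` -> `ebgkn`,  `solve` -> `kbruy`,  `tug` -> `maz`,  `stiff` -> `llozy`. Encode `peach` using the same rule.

nigkv

The output letters match the input read backwards, each shifted +6: heavy reversed is yvaeh. Two steps: reverse the string, then apply a Caesar shift of +6.
For peach: reverse → hcaep; then shift: h+6=n, c+6=i, a+6=g, e+6=k, p+6=v.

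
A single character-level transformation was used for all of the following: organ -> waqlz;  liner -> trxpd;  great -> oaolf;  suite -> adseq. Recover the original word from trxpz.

Each letter shifts forward by (position + 8), i.e. 8, 9, 10, … — the shift grows by one for each successive letter.
Decoding trxpz: t−8=l, r−9=i, x−10=n, p−11=e, z−12=n.

linen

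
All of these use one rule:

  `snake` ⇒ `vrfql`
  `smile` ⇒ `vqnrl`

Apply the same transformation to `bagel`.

In snake: s→v is +3, n→r is +4, a→f is +5, k→q is +6 — the shift increases by 1 each position. Letter i (0-indexed) is shifted by i+3, so successive shifts are 3, 4, 5, ….
On bagel: b+3=e, a+4=e, g+5=l, e+6=k, l+7=s.

eelks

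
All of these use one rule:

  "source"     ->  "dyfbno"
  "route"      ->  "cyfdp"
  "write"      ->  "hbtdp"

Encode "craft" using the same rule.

nblpe

Shifts by position in source: pos 0: s→d (+11), pos 1: o→y (+10), pos 2: u→f (+11), pos 3: r→b (+10) — repeating every 2. A repeating key of period 2 is used — shifts +11, +10 over and over.
On craft: c+11=n, r+10=b, a+11=l, f+10=p, t+11=e.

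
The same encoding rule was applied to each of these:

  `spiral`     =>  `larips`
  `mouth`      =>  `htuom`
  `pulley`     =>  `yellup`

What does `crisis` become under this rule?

sisirc

The output letters match the input read backwards: spiral reversed is larips. It's just the letters in reverse order.
Applying it to crisis: reverse → sisirc.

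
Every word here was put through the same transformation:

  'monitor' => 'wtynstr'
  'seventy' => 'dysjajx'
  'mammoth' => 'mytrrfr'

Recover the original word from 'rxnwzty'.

tourism

Two steps: reverse the string, then apply a Caesar shift of +5.
Undoing it on rxnwzty: shift back: r−5=m, x−5=s, n−5=i, w−5=r, z−5=u, t−5=o, y−5=t → msiruot; then reverse → tourism.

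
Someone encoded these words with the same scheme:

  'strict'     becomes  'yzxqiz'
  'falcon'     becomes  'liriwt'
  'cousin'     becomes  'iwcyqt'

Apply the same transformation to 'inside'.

qtyqjm

The rule splits by letter class: vowels +8, consonants +6.
For inside: i(vowel)+8=q, n(cons)+6=t, s(cons)+6=y, i(vowel)+8=q, d(cons)+6=j, e(vowel)+8=m.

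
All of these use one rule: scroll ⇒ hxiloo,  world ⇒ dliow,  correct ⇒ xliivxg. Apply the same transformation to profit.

kilurg

Each pair mirrors across the alphabet (s↔h, c↔x, r↔i): positions sum to 25. Letters are reflected about the middle of the alphabet (position → 25−position): Atbash.
For profit: p↔k, r↔i, o↔l, f↔u, i↔r, t↔g.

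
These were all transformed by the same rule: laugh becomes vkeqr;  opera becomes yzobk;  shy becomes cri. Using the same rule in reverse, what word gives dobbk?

Compare letters: l→v is +10, a→k is +10, u→e is +10 — a constant shift. This is a Caesar cipher with shift 10.
Reversing it on dobbk: d−10=t, o−10=e, b−10=r, b−10=r, k−10=a.

terra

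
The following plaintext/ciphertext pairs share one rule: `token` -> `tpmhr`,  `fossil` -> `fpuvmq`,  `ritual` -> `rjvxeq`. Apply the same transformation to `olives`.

omkyix

In token: t→t is +0, o→p is +1, k→m is +2, e→h is +3 — the shift increases by 1 each position. The shift increases by 1 at each position, starting from +0: 0, 1, 2, ….
Applying it to olives: o+0=o, l+1=m, i+2=k, v+3=y, e+4=i, s+5=x.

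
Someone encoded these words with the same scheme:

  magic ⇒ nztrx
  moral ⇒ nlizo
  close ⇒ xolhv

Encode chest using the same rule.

Each pair mirrors across the alphabet (m↔n, a↔z, g↔t): positions sum to 25. Each letter is replaced by its mirror in the alphabet: a↔z, b↔y, c↔x, and so on (the Atbash cipher).
Applying it to chest: c↔x, h↔s, e↔v, s↔h, t↔g.

xsvhg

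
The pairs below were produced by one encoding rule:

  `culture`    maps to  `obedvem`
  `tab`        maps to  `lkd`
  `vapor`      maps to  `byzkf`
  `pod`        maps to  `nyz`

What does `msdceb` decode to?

The output letters match the input read backwards, each shifted +10: culture reversed is erutluc. Read the word backwards and shift each letter +10.
Undoing it on msdceb: shift back: m−10=c, s−10=i, d−10=t, c−10=s, e−10=u, b−10=r → citsur; then reverse → rustic.

rustic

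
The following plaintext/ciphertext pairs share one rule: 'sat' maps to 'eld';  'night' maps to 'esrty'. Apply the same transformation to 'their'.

ctpse

The output letters match the input read backwards, each shifted +11: sat reversed is tas. Read the word backwards and shift each letter +11.
Applying it to their: reverse → rieht; then shift: r+11=c, i+11=t, e+11=p, h+11=s, t+11=e.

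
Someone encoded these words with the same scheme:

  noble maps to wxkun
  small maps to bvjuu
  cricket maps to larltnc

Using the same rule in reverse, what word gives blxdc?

scout

Compare letters: n→w is +9, o→x is +9, b→k is +9 — a constant shift. This is a Caesar cipher with shift 9.
Undoing it on blxdc: b−9=s, l−9=c, x−9=o, d−9=u, c−9=t.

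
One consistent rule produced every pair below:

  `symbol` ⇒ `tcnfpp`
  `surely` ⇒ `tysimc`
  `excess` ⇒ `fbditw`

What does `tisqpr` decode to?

sermon

Shifts by position in symbol: pos 0: s→t (+1), pos 1: y→c (+4), pos 2: m→n (+1), pos 3: b→f (+4) — repeating every 2. It's a Vigenère-style cipher with numeric key [1,4]: position i shifts by key[i mod 2].
Reversing it on tisqpr: t−1=s, i−4=e, s−1=r, q−4=m, p−1=o, r−4=n.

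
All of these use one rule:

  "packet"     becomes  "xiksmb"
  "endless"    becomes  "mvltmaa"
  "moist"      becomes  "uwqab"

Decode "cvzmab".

Compare letters: p→x is +8, a→i is +8, c→k is +8 — a constant shift. It's a constant shift of +8 (ROT8).
Undoing it on cvzmab: c−8=u, v−8=n, z−8=r, m−8=e, a−8=s, b−8=t.

unrest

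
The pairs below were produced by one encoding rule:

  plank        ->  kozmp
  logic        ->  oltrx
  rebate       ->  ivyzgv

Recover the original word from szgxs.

hatch

Letters are reflected about the middle of the alphabet (position → 25−position): Atbash.
Undoing it on szgxs: s↔h, z↔a, g↔t, x↔c, s↔h.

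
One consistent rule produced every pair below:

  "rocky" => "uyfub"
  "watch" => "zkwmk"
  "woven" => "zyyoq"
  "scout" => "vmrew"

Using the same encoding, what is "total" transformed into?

wywko

Shifts by position in rocky: pos 0: r→u (+3), pos 1: o→y (+10), pos 2: c→f (+3), pos 3: k→u (+10) — repeating every 2. It's a Vigenère-style cipher with numeric key [3,10]: position i shifts by key[i mod 2].
Applying it to total: t+3=w, o+10=y, t+3=w, a+10=k, l+3=o.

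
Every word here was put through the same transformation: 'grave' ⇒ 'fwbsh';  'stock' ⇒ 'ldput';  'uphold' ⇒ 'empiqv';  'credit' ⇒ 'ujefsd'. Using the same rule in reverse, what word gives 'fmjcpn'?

mobile

The output letters match the input read backwards, each shifted +1: grave reversed is evarg. The word is reversed, then every letter is shifted forward by 1.
Decoding fmjcpn: shift back: f−1=e, m−1=l, j−1=i, c−1=b, p−1=o, n−1=m → elibom; then reverse → mobile.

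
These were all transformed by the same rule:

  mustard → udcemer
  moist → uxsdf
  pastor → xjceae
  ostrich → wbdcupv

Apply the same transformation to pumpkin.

xdwawvb

The shift increases by 1 at each position, starting from +8: 8, 9, 10, ….
Applying it to pumpkin: p+8=x, u+9=d, m+10=w, p+11=a, k+12=w, i+13=v, n+14=b.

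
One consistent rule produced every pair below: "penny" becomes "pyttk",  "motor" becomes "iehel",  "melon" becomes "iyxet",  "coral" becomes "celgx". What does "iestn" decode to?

p(15)→p(15) and e(4)→y(24) fit y≡11x+6 (mod 26); the inverse of 11 mod 26 is 19. This is an affine cipher: with a=0,…,z=25, each position x becomes (11x+6) mod 26.
Decoding iestn: i(8)→19·(8−6)≡12=m; e(4)→19·(4−6)≡14=o; s(18)→19·(18−6)≡20=u; t(19)→19·(19−6)≡13=n; n(13)→19·(13−6)≡3=d (all mod 26).

mound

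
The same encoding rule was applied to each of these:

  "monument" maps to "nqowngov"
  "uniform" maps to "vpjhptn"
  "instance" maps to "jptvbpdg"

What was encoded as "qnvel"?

Shifts by position in monument: pos 0: m→n (+1), pos 1: o→q (+2), pos 2: n→o (+1), pos 3: u→w (+2) — repeating every 2. The shifts repeat in a cycle of length 2: positions 0,1,… shift by +1, +2, then the pattern repeats.
Decoding qnvel: q−1=p, n−2=l, v−1=u, e−2=c, l−1=k.

pluck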